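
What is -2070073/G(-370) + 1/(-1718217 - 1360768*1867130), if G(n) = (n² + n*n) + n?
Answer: -595028538083898804/78595611443788075 ≈ -7.5708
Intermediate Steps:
G(n) = n + 2*n² (G(n) = (n² + n²) + n = 2*n² + n = n + 2*n²)
-2070073/G(-370) + 1/(-1718217 - 1360768*1867130) = -2070073*(-1/(370*(1 + 2*(-370)))) + 1/(-1718217 - 1360768*1867130) = -2070073*(-1/(370*(1 - 740))) + (1/1867130)/(-3078985) = -2070073/((-370*(-739))) - 1/3078985*1/1867130 = -2070073/273430 - 1/5748865263050 = -595028538083898804/78595611443788075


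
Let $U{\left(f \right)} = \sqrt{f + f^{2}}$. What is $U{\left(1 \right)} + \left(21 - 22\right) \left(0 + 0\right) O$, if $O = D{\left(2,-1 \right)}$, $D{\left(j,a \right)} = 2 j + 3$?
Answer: $\sqrt{2} \approx 1.4142$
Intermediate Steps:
$D{\left(j,a \right)} = 3 + 2 j$
$O = 7$ ($O = 3 + 2 \cdot 2 = 3 + 4 = 7$)
$U{\left(1 \right)} + \left(21 - 22\right) \left(0 + 0\right) O = \sqrt{1 \left(1 + 1\right)} + \left(21 - 22\right) \left(0 + 0\right) 7 = \sqrt{1 \cdot 2} - 0 \cdot 7 = \sqrt{2} - 0 = \sqrt{2} + 0 = \sqrt{2}$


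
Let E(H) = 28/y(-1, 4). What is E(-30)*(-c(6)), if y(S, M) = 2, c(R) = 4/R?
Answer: -28/3 ≈ -9.3333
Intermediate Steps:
E(H) = 14 (E(H) = 28/2 = 28*(1/2) = 14)
E(-30)*(-c(6)) = 14*(-4/6) = 14*(-1*2/3) = 14*(-2/3) = -28/3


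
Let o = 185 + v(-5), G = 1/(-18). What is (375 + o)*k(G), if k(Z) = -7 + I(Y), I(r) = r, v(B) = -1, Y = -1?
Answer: -4472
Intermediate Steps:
G = -1/18 ≈ -0.055556
k(Z) = -8 (k(Z) = -7 - 1 = -8)
o = 184 (o = 185 - 1 = 184)
(375 + o)*k(G) = (375 + 184)*(-8) = 559*(-8) = -4472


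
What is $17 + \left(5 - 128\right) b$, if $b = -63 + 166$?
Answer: $-12652$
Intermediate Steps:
$b = 103$
$17 + \left(5 - 128\right) b = 17 + \left(5 - 128\right) 103 = 17 - 12669 = -12652$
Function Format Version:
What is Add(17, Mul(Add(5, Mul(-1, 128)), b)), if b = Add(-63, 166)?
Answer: -12652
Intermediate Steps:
b = 103
Add(17, Mul(Add(5, Mul(-1, 128)), b)) = Add(17, Mul(Add(5, Mul(-1, 128)), 103)) = Add(17, Mul(Add(5, -128), 103)) = Add(17, Mul(-123, 103)) = Add(17, -12669) = -12652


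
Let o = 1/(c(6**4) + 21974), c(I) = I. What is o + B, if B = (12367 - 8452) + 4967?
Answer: 206684141/23270 ≈ 8882.0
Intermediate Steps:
B = 8882 (B = 3915 + 4967 = 8882)
o = 1/23270 (o = 1/(6**4 + 21974) = 1/(1296 + 21974) = 1/23270 ≈ 4.2974e-5)
o + B = 1/23270 + 8882 = 206684141/23270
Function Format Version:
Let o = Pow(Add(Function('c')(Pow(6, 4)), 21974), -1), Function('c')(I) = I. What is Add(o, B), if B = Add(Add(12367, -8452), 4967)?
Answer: Rational(206684141, 23270) ≈ 8882.0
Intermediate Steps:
B = 8882 (B = Add(3915, 4967) = 8882)
o = Rational(1, 23270) (o = Pow(Add(Pow(6, 4), 21974), -1) = Pow(Add(1296, 21974), -1) = Pow(23270, -1) = Rational(1, 23270) ≈ 4.2974e-5)
Add(o, B) = Add(Rational(1, 23270), 8882) = Rational(206684141, 23270)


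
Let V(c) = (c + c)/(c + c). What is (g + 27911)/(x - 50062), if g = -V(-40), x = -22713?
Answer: -5582/14555 ≈ -0.38351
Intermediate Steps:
V(c) = 1 (V(c) = (2*c)/((2*c)) = (2*c)*(1/(2*c)) = 1)
g = -1 (g = -1*1 = -1)
(g + 27911)/(x - 50062) = (-1 + 27911)/(-22713 - 50062) = 27910/(-72775) = 27910*(-1/72775) = -5582/14555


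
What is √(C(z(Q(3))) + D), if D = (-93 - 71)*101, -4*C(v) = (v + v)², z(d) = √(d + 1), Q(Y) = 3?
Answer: 2*I*√4142 ≈ 128.72*I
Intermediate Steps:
z(d) = √(1 + d)
C(v) = -v² (C(v) = -(v + v)²/4 = -4*v²/4 = -v²)
D = -16564 (D = -164*101 = -16564)
√(C(z(Q(3))) + D) = √(-(√(1 + 3))² - 16564) = √(-(√4)² - 16564) = √(-1*2² - 16564) = √(-1*4 - 16564) = √(-4 - 16564) = √(-16568) = 2*I*√4142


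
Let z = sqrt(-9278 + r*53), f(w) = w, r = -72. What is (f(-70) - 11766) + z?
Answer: -11836 + I*sqrt(13094) ≈ -11836.0 + 114.43*I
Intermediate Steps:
z = I*sqrt(13094) (z = sqrt(-9278 - 72*53) = sqrt(-9278 - 3816) = sqrt(-13094) = I*sqrt(13094) ≈ 114.43*I)
(f(-70) - 11766) + z = (-70 - 11766) + I*sqrt(13094) = -11836 + I*sqrt(13094)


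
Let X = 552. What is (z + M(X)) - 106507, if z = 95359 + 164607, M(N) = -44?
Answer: 153415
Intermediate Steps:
z = 259966
(z + M(X)) - 106507 = (259966 - 44) - 106507 = 259922 - 106507 = 153415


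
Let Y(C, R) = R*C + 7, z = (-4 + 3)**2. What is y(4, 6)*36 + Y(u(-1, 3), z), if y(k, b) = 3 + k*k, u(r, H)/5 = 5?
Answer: 716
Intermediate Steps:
z = 1 (z = (-1)**2 = 1)
u(r, H) = 25 (u(r, H) = 5*5 = 25)
Y(C, R) = 7 + C*R (Y(C, R) = C*R + 7 = 7 + C*R)
y(k, b) = 3 + k**2
y(4, 6)*36 + Y(u(-1, 3), z) = (3 + 4**2)*36 + (7 + 25*1) = (3 + 16)*36 + (7 + 25) = 19*36 + 32 = 684 + 32 = 716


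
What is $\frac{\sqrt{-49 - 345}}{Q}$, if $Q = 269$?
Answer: $\frac{i \sqrt{394}}{269} \approx 0.07379 i$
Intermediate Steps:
$\frac{\sqrt{-49 - 345}}{Q} = \frac{\sqrt{-49 - 345}}{269} = \sqrt{-394} \cdot \frac{1}{269} = i \sqrt{394} \cdot \frac{1}{269} = \frac{i \sqrt{394}}{269}$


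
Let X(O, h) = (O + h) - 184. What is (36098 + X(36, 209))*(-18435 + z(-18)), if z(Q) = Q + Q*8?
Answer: -672448923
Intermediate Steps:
X(O, h) = -184 + O + h
z(Q) = 9*Q (z(Q) = Q + 8*Q = 9*Q)
(36098 + X(36, 209))*(-18435 + z(-18)) = (36098 + (-184 + 36 + 209))*(-18435 + 9*(-18)) = (36098 + 61)*(-18435 - 162) = 36159*(-18597) = -672448923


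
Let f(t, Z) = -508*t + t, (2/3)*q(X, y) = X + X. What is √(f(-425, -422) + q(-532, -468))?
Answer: √213879 ≈ 462.47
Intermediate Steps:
q(X, y) = 3*X (q(X, y) = 3*(X + X)/2 = 3*(2*X)/2 = 3*X)
f(t, Z) = -507*t
√(f(-425, -422) + q(-532, -468)) = √(-507*(-425) + 3*(-532)) = √(215475 - 1596) = √213879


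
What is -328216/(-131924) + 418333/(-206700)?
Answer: 243347779/524397900 ≈ 0.46405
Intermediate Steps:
-328216/(-131924) + 418333/(-206700) = -328216*(-1/131924) + 418333*(-1/206700) = 82054/32981 - 418333/206700 = 243347779/524397900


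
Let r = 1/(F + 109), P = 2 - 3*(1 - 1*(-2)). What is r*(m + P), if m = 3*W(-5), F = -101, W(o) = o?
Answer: -11/4 ≈ -2.7500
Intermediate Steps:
P = -7 (P = 2 - 3*(1 + 2) = 2 - 3*3 = 2 - 9 = -7)
m = -15 (m = 3*(-5) = -15)
r = 1/8 (r = 1/(-101 + 109) = 1/8 ≈ 0.12500)
r*(m + P) = (-15 - 7)/8 = (1/8)*(-22) = -11/4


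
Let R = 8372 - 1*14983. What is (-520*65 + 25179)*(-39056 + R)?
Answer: 393695207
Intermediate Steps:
R = -6611 (R = 8372 - 14983 = -6611)
(-520*65 + 25179)*(-39056 + R) = (-520*65 + 25179)*(-39056 - 6611) = (-33800 + 25179)*(-45667) = -8621*(-45667) = 393695207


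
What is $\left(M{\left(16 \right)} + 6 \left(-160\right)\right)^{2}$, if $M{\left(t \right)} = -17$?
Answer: $954529$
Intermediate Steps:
$\left(M{\left(16 \right)} + 6 \left(-160\right)\right)^{2} = \left(-17 + 6 \left(-160\right)\right)^{2} = \left(-17 - 960\right)^{2} = \left(-977\right)^{2} = 954529$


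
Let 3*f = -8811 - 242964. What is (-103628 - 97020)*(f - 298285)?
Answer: 76689672080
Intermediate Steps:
f = -83925 (f = (-8811 - 242964)/3 = (⅓)*(-251775) = -83925)
(-103628 - 97020)*(f - 298285) = (-103628 - 97020)*(-83925 - 298285) = -200648*(-382210) = 76689672080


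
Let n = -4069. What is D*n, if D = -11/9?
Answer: 44759/9 ≈ 4973.2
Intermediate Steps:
D = -11/9 (D = -11*1/9 = -11/9 ≈ -1.2222)
D*n = -11/9*(-4069) = 44759/9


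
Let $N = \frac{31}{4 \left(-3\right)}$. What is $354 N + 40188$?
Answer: $\frac{78547}{2} \approx 39274.0$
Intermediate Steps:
$N = - \frac{31}{12}$ ($N = \frac{31}{-12} = 31 \left(- \frac{1}{12}\right) = - \frac{31}{12} \approx -2.5833$)
$354 N + 40188 = 354 \left(- \frac{31}{12}\right) + 40188 = - \frac{1829}{2} + 40188 = \frac{78547}{2}$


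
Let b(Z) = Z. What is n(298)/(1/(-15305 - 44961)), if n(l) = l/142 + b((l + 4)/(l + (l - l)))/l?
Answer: -199679910327/1576271 ≈ -1.2668e+5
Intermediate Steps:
n(l) = l/142 + (4 + l)/l**2 (n(l) = l/142 + ((l + 4)/(l + (l - l)))/l = l*(1/142) + ((4 + l)/(l + 0))/l = l/142 + ((4 + l)/l)/l = l/142 + (4 + l)/l**2)
n(298)/(1/(-15305 - 44961)) = ((4 + 298 + (1/142)*298**3)/298**2)/(1/(-15305 - 44961)) = ((4 + 298 + (1/142)*26463592)/88804)/(1/(-60266)) = ((4 + 298 + 13231796/71)/88804)/(-1/60266) = ((1/88804)*(13253238/71))*(-60266) = (6626619/3152542)*(-60266) = -199679910327/1576271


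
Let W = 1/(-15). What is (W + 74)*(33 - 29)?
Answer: 4436/15 ≈ 295.73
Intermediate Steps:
W = -1/15 ≈ -0.066667
(W + 74)*(33 - 29) = (-1/15 + 74)*(33 - 29) = (1109/15)*4 = 4436/15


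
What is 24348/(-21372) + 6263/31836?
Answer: -53440841/56699916 ≈ -0.94252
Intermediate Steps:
24348/(-21372) + 6263/31836 = 24348*(-1/21372) + 6263*(1/31836) = -2029/1781 + 6263/31836 = -53440841/56699916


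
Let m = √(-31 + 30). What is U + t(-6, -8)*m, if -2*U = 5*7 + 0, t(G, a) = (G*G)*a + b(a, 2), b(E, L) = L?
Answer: -35/2 - 286*I ≈ -17.5 - 286.0*I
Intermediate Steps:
t(G, a) = 2 + a*G² (t(G, a) = (G*G)*a + 2 = G²*a + 2 = a*G² + 2 = 2 + a*G²)
m = I (m = √(-1) = I ≈ 1.0*I)
U = -35/2 (U = -(5*7 + 0)/2 = -(35 + 0)/2 = -½*35 = -35/2 ≈ -17.500)
U + t(-6, -8)*m = -35/2 + (2 - 8*(-6)²)*I = -35/2 + (2 - 8*36)*I = -35/2 + (2 - 288)*I = -35/2 - 286*I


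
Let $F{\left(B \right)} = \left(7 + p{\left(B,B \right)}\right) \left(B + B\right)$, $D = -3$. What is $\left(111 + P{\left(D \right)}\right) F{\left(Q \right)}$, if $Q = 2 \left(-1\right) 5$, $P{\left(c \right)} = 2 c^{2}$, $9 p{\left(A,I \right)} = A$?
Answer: $- \frac{45580}{3} \approx -15193.0$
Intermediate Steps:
$p{\left(A,I \right)} = \frac{A}{9}$
$Q = -10$ ($Q = \left(-2\right) 5 = -10$)
$F{\left(B \right)} = 2 B \left(7 + \frac{B}{9}\right)$ ($F{\left(B \right)} = \left(7 + \frac{B}{9}\right) \left(B + B\right) = \left(7 + \frac{B}{9}\right) 2 B = 2 B \left(7 + \frac{B}{9}\right)$)
$\left(111 + P{\left(D \right)}\right) F{\left(Q \right)} = \left(111 + 2 \left(-3\right)^{2}\right) \frac{2}{9} \left(-10\right) \left(63 - 10\right) = \left(111 + 2 \cdot 9\right) \frac{2}{9} \left(-10\right) 53 = \left(111 + 18\right) \left(- \frac{1060}{9}\right) = 129 \left(- \frac{1060}{9}\right) = - \frac{45580}{3}$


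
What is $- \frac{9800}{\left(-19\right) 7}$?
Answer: $\frac{1400}{19} \approx 73.684$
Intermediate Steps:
$- \frac{9800}{\left(-19\right) 7} = - \frac{9800}{-133} = \left(-9800\right) \left(- \frac{1}{133}\right) = \frac{1400}{19}$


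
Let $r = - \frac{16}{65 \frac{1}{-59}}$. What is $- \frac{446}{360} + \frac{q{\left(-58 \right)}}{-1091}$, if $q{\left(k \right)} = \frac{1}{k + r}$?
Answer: $- \frac{4244039}{3425740} \approx -1.2389$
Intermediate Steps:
$r = \frac{944}{65}$ ($r = - \frac{16}{65 \left(- \frac{1}{59}\right)} = - \frac{16}{- \frac{65}{59}} = \left(-16\right) \left(- \frac{59}{65}\right) = \frac{944}{65} \approx 14.523$)
$q{\left(k \right)} = \frac{1}{\frac{944}{65} + k}$ ($q{\left(k \right)} = \frac{1}{k + \frac{944}{65}} = \frac{1}{\frac{944}{65} + k}$)
$- \frac{446}{360} + \frac{q{\left(-58 \right)}}{-1091} = - \frac{446}{360} + \frac{65 \frac{1}{944 + 65 \left(-58\right)}}{-1091} = \left(-446\right) \frac{1}{360} + \frac{65}{944 - 3770} \left(- \frac{1}{1091}\right) = - \frac{223}{180} + \frac{65}{-2826} \left(- \frac{1}{1091}\right) = - \frac{223}{180} + 65 \left(- \frac{1}{2826}\right) \left(- \frac{1}{1091}\right) = - \frac{223}{180} - - \frac{65}{3083166} = - \frac{223}{180} + \frac{65}{3083166} = - \frac{4244039}{3425740}$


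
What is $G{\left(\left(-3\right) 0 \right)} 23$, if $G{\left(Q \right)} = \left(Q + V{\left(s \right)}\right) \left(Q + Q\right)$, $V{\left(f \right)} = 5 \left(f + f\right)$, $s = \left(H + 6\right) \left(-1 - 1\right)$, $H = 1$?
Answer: $0$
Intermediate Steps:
$s = -14$ ($s = \left(1 + 6\right) \left(-1 - 1\right) = 7 \left(-2\right) = -14$)
$V{\left(f \right)} = 10 f$ ($V{\left(f \right)} = 5 \cdot 2 f = 10 f$)
$G{\left(Q \right)} = 2 Q \left(-140 + Q\right)$ ($G{\left(Q \right)} = \left(Q + 10 \left(-14\right)\right) \left(Q + Q\right) = \left(Q - 140\right) 2 Q = \left(-140 + Q\right) 2 Q = 2 Q \left(-140 + Q\right)$)
$G{\left(\left(-3\right) 0 \right)} 23 = 2 \left(\left(-3\right) 0\right) \left(-140 - 0\right) 23 = 2 \cdot 0 \left(-140 + 0\right) 23 = 2 \cdot 0 \left(-140\right) 23 = 0 \cdot 23 = 0$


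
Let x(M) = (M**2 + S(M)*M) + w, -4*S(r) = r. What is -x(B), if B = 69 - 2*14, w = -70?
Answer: -4763/4 ≈ -1190.8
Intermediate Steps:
S(r) = -r/4
B = 41 (B = 69 - 1*28 = 69 - 28 = 41)
x(M) = -70 + 3*M**2/4 (x(M) = (M**2 + (-M/4)*M) - 70 = (M**2 - M**2/4) - 70 = 3*M**2/4 - 70 = -70 + 3*M**2/4)
-x(B) = -(-70 + (3/4)*41**2) = -(-70 + (3/4)*1681) = -(-70 + 5043/4) = -1*4763/4 = -4763/4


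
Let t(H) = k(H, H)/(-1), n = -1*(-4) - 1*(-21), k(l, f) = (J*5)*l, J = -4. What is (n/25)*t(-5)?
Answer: -100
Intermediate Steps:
k(l, f) = -20*l (k(l, f) = (-4*5)*l = -20*l)
n = 25 (n = 4 + 21 = 25)
t(H) = 20*H (t(H) = -20*H/(-1) = -20*H*(-1) = 20*H)
(n/25)*t(-5) = (25/25)*(20*(-5)) = ((1/25)*25)*(-100) = 1*(-100) = -100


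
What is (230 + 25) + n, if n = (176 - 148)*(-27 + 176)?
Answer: 4427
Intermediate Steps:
n = 4172 (n = 28*149 = 4172)
(230 + 25) + n = (230 + 25) + 4172 = 255 + 4172 = 4427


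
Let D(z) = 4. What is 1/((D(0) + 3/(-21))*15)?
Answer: 7/405 ≈ 0.017284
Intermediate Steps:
1/((D(0) + 3/(-21))*15) = 1/((4 + 3/(-21))*15) = 1/((4 + 3*(-1/21))*15) = 1/((4 - ⅐)*15) = 1/((27/7)*15) = 1/(405/7) = 7/405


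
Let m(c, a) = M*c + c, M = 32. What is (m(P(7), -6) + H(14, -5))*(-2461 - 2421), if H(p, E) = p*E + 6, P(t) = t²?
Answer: -7581746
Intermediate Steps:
m(c, a) = 33*c (m(c, a) = 32*c + c = 33*c)
H(p, E) = 6 + E*p (H(p, E) = E*p + 6 = 6 + E*p)
(m(P(7), -6) + H(14, -5))*(-2461 - 2421) = (33*7² + (6 - 5*14))*(-2461 - 2421) = (33*49 + (6 - 70))*(-4882) = (1617 - 64)*(-4882) = 1553*(-4882) = -7581746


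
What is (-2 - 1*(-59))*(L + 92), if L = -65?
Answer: 1539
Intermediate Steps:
(-2 - 1*(-59))*(L + 92) = (-2 - 1*(-59))*(-65 + 92) = (-2 + 59)*27 = 57*27 = 1539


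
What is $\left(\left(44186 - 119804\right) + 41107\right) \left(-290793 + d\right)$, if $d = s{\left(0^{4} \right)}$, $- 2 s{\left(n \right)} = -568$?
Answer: $10025756099$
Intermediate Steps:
$s{\left(n \right)} = 284$ ($s{\left(n \right)} = \left(- \frac{1}{2}\right) \left(-568\right) = 284$)
$d = 284$
$\left(\left(44186 - 119804\right) + 41107\right) \left(-290793 + d\right) = \left(\left(44186 - 119804\right) + 41107\right) \left(-290793 + 284\right) = \left(\left(44186 - 119804\right) + 41107\right) \left(-290509\right) = \left(-75618 + 41107\right) \left(-290509\right) = \left(-34511\right) \left(-290509\right) = 10025756099$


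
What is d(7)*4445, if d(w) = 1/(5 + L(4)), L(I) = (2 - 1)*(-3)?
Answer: 4445/2 ≈ 2222.5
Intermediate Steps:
L(I) = -3 (L(I) = 1*(-3) = -3)
d(w) = ½ (d(w) = 1/(5 - 3) = 1/2 = ½)
d(7)*4445 = (½)*4445 = 4445/2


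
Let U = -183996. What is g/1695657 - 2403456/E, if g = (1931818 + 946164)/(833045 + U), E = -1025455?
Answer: 2645161254547778818/1128579349036312815 ≈ 2.3438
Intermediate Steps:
g = 2877982/649049 (g = (1931818 + 946164)/(833045 - 183996) = 2877982/649049 ≈ 4.4342)
g/1695657 - 2403456/E = (2877982/649049)/1695657 - 2403456/(-1025455) = (2877982/649049)*(1/1695657) - 2403456*(-1/1025455) = 2877982/1100564480193 + 2403456/1025455 = 2645161254547778818/1128579349036312815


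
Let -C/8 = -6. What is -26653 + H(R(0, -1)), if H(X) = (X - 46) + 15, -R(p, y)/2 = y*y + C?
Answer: -26782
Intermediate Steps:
C = 48 (C = -8*(-6) = 48)
R(p, y) = -96 - 2*y² (R(p, y) = -2*(y*y + 48) = -2*(y² + 48) = -2*(48 + y²) = -96 - 2*y²)
H(X) = -31 + X (H(X) = (-46 + X) + 15 = -31 + X)
-26653 + H(R(0, -1)) = -26653 + (-31 + (-96 - 2*(-1)²)) = -26653 + (-31 + (-96 - 2*1)) = -26653 + (-31 + (-96 - 2)) = -26653 + (-31 - 98) = -26653 - 129 = -26782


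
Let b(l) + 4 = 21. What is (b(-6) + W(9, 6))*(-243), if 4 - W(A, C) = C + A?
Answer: -1458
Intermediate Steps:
W(A, C) = 4 - A - C (W(A, C) = 4 - (C + A) = 4 - (A + C) = 4 + (-A - C) = 4 - A - C)
b(l) = 17 (b(l) = -4 + 21 = 17)
(b(-6) + W(9, 6))*(-243) = (17 + (4 - 1*9 - 1*6))*(-243) = (17 + (4 - 9 - 6))*(-243) = (17 - 11)*(-243) = 6*(-243) = -1458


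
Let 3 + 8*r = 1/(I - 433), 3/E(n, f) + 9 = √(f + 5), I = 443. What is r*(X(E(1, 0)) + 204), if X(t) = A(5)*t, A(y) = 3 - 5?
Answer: -225591/3040 - 87*√5/3040 ≈ -74.272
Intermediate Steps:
A(y) = -2
E(n, f) = 3/(-9 + √(5 + f)) (E(n, f) = 3/(-9 + √(f + 5)) = 3/(-9 + √(5 + f)))
X(t) = -2*t
r = -29/80 (r = -3/8 + 1/(8*(443 - 433)) = -3/8 + (⅛)/10 = -3/8 + (⅛)*(⅒) = -3/8 + 1/80 = -29/80 ≈ -0.36250)
r*(X(E(1, 0)) + 204) = -29*(-6/(-9 + √(5 + 0)) + 204)/80 = -29*(-6/(-9 + √5) + 204)/80 = -29*(204 - 6/(-9 + √5))/80 = -1479/20 + 87/(40*(-9 + √5))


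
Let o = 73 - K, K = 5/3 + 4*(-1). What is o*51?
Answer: 3842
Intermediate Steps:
K = -7/3 (K = 5*(⅓) - 4 = 5/3 - 4 = -7/3 ≈ -2.3333)
o = 226/3 (o = 73 - 1*(-7/3) = 73 + 7/3 = 226/3 ≈ 75.333)
o*51 = (226/3)*51 = 3842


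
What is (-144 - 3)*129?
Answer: -18963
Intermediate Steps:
(-144 - 3)*129 = -147*129 = -18963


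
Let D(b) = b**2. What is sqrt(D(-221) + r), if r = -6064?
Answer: 21*sqrt(97) ≈ 206.83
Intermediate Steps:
sqrt(D(-221) + r) = sqrt((-221)**2 - 6064) = sqrt(48841 - 6064) = sqrt(42777) = 21*sqrt(97)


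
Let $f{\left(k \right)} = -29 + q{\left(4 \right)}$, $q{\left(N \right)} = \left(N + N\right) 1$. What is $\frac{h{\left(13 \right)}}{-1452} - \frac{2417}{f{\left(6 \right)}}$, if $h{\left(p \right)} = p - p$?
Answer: $\frac{2417}{21} \approx 115.1$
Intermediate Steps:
$q{\left(N \right)} = 2 N$ ($q{\left(N \right)} = 2 N 1 = 2 N$)
$h{\left(p \right)} = 0$
$f{\left(k \right)} = -21$ ($f{\left(k \right)} = -29 + 2 \cdot 4 = -29 + 8 = -21$)
$\frac{h{\left(13 \right)}}{-1452} - \frac{2417}{f{\left(6 \right)}} = \frac{0}{-1452} - \frac{2417}{-21} = 0 \left(- \frac{1}{1452}\right) - - \frac{2417}{21} = 0 + \frac{2417}{21} = \frac{2417}{21}$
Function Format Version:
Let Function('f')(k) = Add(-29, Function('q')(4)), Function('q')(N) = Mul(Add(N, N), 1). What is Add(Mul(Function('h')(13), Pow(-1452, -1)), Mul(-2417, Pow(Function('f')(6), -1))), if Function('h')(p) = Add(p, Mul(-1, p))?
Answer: Rational(2417, 21) ≈ 115.10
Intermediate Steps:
Function('q')(N) = Mul(2, N) (Function('q')(N) = Mul(Mul(2, N), 1) = Mul(2, N))
Function('h')(p) = 0
Function('f')(k) = -21 (Function('f')(k) = Add(-29, Mul(2, 4)) = Add(-29, 8) = -21)
Add(Mul(Function('h')(13), Pow(-1452, -1)), Mul(-2417, Pow(Function('f')(6), -1))) = Add(Mul(0, Pow(-1452, -1)), Mul(-2417, Pow(-21, -1))) = Add(Mul(0, Rational(-1, 1452)), Mul(-2417, Rational(-1, 21))) = Add(0, Rational(2417, 21)) = Rational(2417, 21)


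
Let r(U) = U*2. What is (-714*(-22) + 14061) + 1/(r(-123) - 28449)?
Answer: 854221454/28695 ≈ 29769.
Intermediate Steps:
r(U) = 2*U
(-714*(-22) + 14061) + 1/(r(-123) - 28449) = (-714*(-22) + 14061) + 1/(2*(-123) - 28449) = (15708 + 14061) + 1/(-246 - 28449) = 29769 + 1/(-28695) = 29769 - 1/28695 = 854221454/28695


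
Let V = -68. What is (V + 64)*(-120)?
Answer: 480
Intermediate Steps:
(V + 64)*(-120) = (-68 + 64)*(-120) = -4*(-120) = 480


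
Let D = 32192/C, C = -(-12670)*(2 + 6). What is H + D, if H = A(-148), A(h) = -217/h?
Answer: 1672471/937580 ≈ 1.7838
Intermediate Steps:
C = 101360 (C = -(-12670)*8 = -2534*(-40) = 101360)
H = 217/148 (H = -217/(-148) = -217*(-1/148) = 217/148 ≈ 1.4662)
D = 2012/6335 (D = 32192/101360 = 32192*(1/101360) = 2012/6335 ≈ 0.31760)
H + D = 217/148 + 2012/6335 = 1672471/937580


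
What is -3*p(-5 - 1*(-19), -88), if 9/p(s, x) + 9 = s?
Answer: -27/5 ≈ -5.4000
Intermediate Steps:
p(s, x) = 9/(-9 + s)
-3*p(-5 - 1*(-19), -88) = -27/(-9 + (-5 - 1*(-19))) = -27/(-9 + (-5 + 19)) = -27/(-9 + 14) = -27/5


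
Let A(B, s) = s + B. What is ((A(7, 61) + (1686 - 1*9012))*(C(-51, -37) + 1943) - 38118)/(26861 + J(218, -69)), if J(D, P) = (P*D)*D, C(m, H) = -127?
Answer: 13218646/3252295 ≈ 4.0644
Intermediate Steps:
J(D, P) = P*D² (J(D, P) = (D*P)*D = P*D²)
A(B, s) = B + s
((A(7, 61) + (1686 - 1*9012))*(C(-51, -37) + 1943) - 38118)/(26861 + J(218, -69)) = (((7 + 61) + (1686 - 1*9012))*(-127 + 1943) - 38118)/(26861 - 69*218²) = ((68 + (1686 - 9012))*1816 - 38118)/(26861 - 69*47524) = ((68 - 7326)*1816 - 38118)/(26861 - 3279156) = (-7258*1816 - 38118)/(-3252295) = (-13180528 - 38118)*(-1/3252295) = -13218646*(-1/3252295) = 13218646/3252295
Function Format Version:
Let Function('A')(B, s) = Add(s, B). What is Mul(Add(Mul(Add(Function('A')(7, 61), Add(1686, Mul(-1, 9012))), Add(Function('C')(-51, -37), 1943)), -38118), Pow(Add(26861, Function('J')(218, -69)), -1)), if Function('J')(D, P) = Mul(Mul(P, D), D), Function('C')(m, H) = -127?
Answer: Rational(13218646, 3252295) ≈ 4.0644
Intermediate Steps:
Function('J')(D, P) = Mul(P, Pow(D, 2)) (Function('J')(D, P) = Mul(Mul(D, P), D) = Mul(P, Pow(D, 2)))
Function('A')(B, s) = Add(B, s)
Mul(Add(Mul(Add(Function('A')(7, 61), Add(1686, Mul(-1, 9012))), Add(Function('C')(-51, -37), 1943)), -38118), Pow(Add(26861, Function('J')(218, -69)), -1)) = Mul(Add(Mul(Add(Add(7, 61), Add(1686, Mul(-1, 9012))), Add(-127, 1943)), -38118), Pow(Add(26861, Mul(-69, Pow(218, 2))), -1)) = Mul(Add(Mul(Add(68, Add(1686, -9012)), 1816), -38118), Pow(Add(26861, Mul(-69, 47524)), -1)) = Mul(Add(Mul(Add(68, -7326), 1816), -38118), Pow(Add(26861, -3279156), -1)) = Mul(Add(Mul(-7258, 1816), -38118), Pow(-3252295, -1)) = Mul(Add(-13180528, -38118), Rational(-1, 3252295)) = Mul(-13218646, Rational(-1, 3252295)) = Rational(13218646, 3252295)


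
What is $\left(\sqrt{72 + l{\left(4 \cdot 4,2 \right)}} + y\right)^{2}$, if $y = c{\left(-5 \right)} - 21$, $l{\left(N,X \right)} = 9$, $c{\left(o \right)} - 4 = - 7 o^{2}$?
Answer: $33489$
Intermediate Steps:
$c{\left(o \right)} = 4 - 7 o^{2}$
$y = -192$ ($y = \left(4 - 7 \left(-5\right)^{2}\right) - 21 = \left(4 - 175\right) - 21 = -171 - 21 = -192$)
$\left(\sqrt{72 + l{\left(4 \cdot 4,2 \right)}} + y\right)^{2} = \left(\sqrt{72 + 9} - 192\right)^{2} = \left(\sqrt{81} - 192\right)^{2} = \left(9 - 192\right)^{2} = \left(-183\right)^{2} = 33489$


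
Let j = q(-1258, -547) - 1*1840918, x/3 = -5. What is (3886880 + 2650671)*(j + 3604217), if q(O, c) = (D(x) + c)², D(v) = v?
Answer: 13592503398793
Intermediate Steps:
x = -15 (x = 3*(-5) = -15)
q(O, c) = (-15 + c)²
j = -1525074 (j = (-15 - 547)² - 1*1840918 = (-562)² - 1840918 = 315844 - 1840918 = -1525074)
(3886880 + 2650671)*(j + 3604217) = (3886880 + 2650671)*(-1525074 + 3604217) = 6537551*2079143 = 13592503398793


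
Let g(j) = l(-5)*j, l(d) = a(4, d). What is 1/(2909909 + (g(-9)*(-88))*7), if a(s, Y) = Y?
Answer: 1/2882189 ≈ 3.4696e-7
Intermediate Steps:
l(d) = d
g(j) = -5*j
1/(2909909 + (g(-9)*(-88))*7) = 1/(2909909 + (-5*(-9)*(-88))*7) = 1/(2909909 + (45*(-88))*7) = 1/(2909909 - 3960*7) = 1/(2909909 - 27720) = 1/2882189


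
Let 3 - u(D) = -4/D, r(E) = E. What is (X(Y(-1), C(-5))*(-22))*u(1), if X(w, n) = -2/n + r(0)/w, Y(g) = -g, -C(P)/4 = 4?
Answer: -77/4 ≈ -19.250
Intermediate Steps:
C(P) = -16 (C(P) = -4*4 = -16)
X(w, n) = -2/n (X(w, n) = -2/n + 0/w = -2/n + 0 = -2/n)
u(D) = 3 + 4/D (u(D) = 3 - (-4)/D = 3 + 4/D)
(X(Y(-1), C(-5))*(-22))*u(1) = (-2/(-16)*(-22))*(3 + 4/1) = (-2*(-1/16)*(-22))*(3 + 4*1) = ((⅛)*(-22))*(3 + 4) = -11/4*7 = -77/4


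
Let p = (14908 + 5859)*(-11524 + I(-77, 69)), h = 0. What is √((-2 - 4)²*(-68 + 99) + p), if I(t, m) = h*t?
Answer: 4*I*√14957362 ≈ 15470.0*I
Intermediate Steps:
I(t, m) = 0 (I(t, m) = 0*t = 0)
p = -239318908 (p = (14908 + 5859)*(-11524 + 0) = 20767*(-11524) = -239318908)
√((-2 - 4)²*(-68 + 99) + p) = √((-2 - 4)²*(-68 + 99) - 239318908) = √((-6)²*31 - 239318908) = √(36*31 - 239318908) = √(1116 - 239318908) = √(-239317792) = 4*I*√14957362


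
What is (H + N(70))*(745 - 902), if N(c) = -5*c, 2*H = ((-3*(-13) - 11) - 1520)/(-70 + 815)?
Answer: 41054872/745 ≈ 55107.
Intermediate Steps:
H = -746/745 (H = (((-3*(-13) - 11) - 1520)/(-70 + 815))/2 = (((39 - 11) - 1520)/745)/2 = ((28 - 1520)*(1/745))/2 = (-1492*1/745)/2 = (½)*(-1492/745) = -746/745 ≈ -1.0013)
(H + N(70))*(745 - 902) = (-746/745 - 5*70)*(745 - 902) = (-746/745 - 350)*(-157) = -261496/745*(-157) = 41054872/745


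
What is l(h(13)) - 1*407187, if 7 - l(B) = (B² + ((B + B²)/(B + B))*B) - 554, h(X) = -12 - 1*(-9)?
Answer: -406638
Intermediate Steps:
h(X) = -3 (h(X) = -12 + 9 = -3)
l(B) = 561 - 3*B²/2 - B/2 (l(B) = 7 - ((B² + ((B + B²)/(B + B))*B) - 554) = 7 - ((B² + ((B + B²)/((2*B)))*B) - 554) = 7 - ((B² + ((B + B²)*(1/(2*B)))*B) - 554) = 7 - ((B² + ((B + B²)/(2*B))*B) - 554) = 7 - ((B² + (B/2 + B²/2)) - 554) = 7 - ((B/2 + 3*B²/2) - 554) = 7 - (-554 + B/2 + 3*B²/2) = 7 + (554 - 3*B²/2 - B/2) = 561 - 3*B²/2 - B/2)
l(h(13)) - 1*407187 = (561 - 3/2*(-3)² - ½*(-3)) - 1*407187 = (561 - 3/2*9 + 3/2) - 407187 = (561 - 27/2 + 3/2) - 407187 = 549 - 407187 = -406638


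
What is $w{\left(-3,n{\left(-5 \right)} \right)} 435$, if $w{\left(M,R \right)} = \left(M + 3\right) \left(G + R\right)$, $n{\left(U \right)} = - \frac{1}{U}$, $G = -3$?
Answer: $0$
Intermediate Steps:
$w{\left(M,R \right)} = \left(-3 + R\right) \left(3 + M\right)$ ($w{\left(M,R \right)} = \left(M + 3\right) \left(-3 + R\right) = \left(3 + M\right) \left(-3 + R\right) = \left(-3 + R\right) \left(3 + M\right)$)
$w{\left(-3,n{\left(-5 \right)} \right)} 435 = \left(-9 - -9 + 3 \left(- \frac{1}{-5}\right) - 3 \left(- \frac{1}{-5}\right)\right) 435 = \left(-9 + 9 + 3 \left(\left(-1\right) \left(- \frac{1}{5}\right)\right) - 3 \left(\left(-1\right) \left(- \frac{1}{5}\right)\right)\right) 435 = \left(-9 + 9 + 3 \cdot \frac{1}{5} - \frac{3}{5}\right) 435 = \left(-9 + 9 + \frac{3}{5} - \frac{3}{5}\right) 435 = 0 \cdot 435 = 0$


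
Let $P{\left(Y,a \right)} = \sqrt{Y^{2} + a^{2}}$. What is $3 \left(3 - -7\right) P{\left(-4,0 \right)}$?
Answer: $120$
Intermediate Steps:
$3 \left(3 - -7\right) P{\left(-4,0 \right)} = 3 \left(3 - -7\right) \sqrt{\left(-4\right)^{2} + 0^{2}} = 3 \left(3 + 7\right) \sqrt{16 + 0} = 3 \cdot 10 \sqrt{16} = 30 \cdot 4 = 120$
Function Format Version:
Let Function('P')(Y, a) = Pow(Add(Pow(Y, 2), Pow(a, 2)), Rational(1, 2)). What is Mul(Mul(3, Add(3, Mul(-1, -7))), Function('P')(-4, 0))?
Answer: 120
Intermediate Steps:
Mul(Mul(3, Add(3, Mul(-1, -7))), Function('P')(-4, 0)) = Mul(Mul(3, Add(3, Mul(-1, -7))), Pow(Add(Pow(-4, 2), Pow(0, 2)), Rational(1, 2))) = Mul(Mul(3, Add(3, 7)), Pow(Add(16, 0), Rational(1, 2))) = Mul(Mul(3, 10), Pow(16, Rational(1, 2))) = Mul(30, 4) = 120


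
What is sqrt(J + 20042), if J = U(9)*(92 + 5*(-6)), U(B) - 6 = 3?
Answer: 10*sqrt(206) ≈ 143.53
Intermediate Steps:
U(B) = 9 (U(B) = 6 + 3 = 9)
J = 558 (J = 9*(92 + 5*(-6)) = 9*(92 - 30) = 9*62 = 558)
sqrt(J + 20042) = sqrt(558 + 20042) = sqrt(20600) = 10*sqrt(206)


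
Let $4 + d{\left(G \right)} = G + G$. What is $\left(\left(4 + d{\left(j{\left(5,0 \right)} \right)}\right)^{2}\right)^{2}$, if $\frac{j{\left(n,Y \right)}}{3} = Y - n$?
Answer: $810000$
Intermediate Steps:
$j{\left(n,Y \right)} = - 3 n + 3 Y$ ($j{\left(n,Y \right)} = 3 \left(Y - n\right) = - 3 n + 3 Y$)
$d{\left(G \right)} = -4 + 2 G$ ($d{\left(G \right)} = -4 + \left(G + G\right) = -4 + 2 G$)
$\left(\left(4 + d{\left(j{\left(5,0 \right)} \right)}\right)^{2}\right)^{2} = \left(\left(4 + \left(-4 + 2 \left(\left(-3\right) 5 + 3 \cdot 0\right)\right)\right)^{2}\right)^{2} = \left(\left(4 + \left(-4 + 2 \left(-15 + 0\right)\right)\right)^{2}\right)^{2} = \left(\left(4 + \left(-4 + 2 \left(-15\right)\right)\right)^{2}\right)^{2} = \left(\left(4 - 34\right)^{2}\right)^{2} = \left(\left(-30\right)^{2}\right)^{2} = 900^{2} = 810000$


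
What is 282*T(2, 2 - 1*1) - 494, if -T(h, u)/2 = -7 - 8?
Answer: 7966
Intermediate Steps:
T(h, u) = 30 (T(h, u) = -2*(-7 - 8) = -2*(-15) = 30)
282*T(2, 2 - 1*1) - 494 = 282*30 - 494 = 8460 - 494 = 7966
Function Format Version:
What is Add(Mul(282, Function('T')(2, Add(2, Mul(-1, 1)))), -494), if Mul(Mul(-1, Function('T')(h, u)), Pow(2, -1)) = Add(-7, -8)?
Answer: 7966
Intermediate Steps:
Function('T')(h, u) = 30 (Function('T')(h, u) = Mul(-2, Add(-7, -8)) = Mul(-2, -15) = 30)
Add(Mul(282, Function('T')(2, Add(2, Mul(-1, 1)))), -494) = Add(Mul(282, 30), -494) = Add(8460, -494) = 7966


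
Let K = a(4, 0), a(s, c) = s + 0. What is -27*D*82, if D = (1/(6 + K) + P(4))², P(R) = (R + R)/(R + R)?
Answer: -133947/50 ≈ -2678.9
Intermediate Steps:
a(s, c) = s
P(R) = 1 (P(R) = (2*R)/((2*R)) = (2*R)*(1/(2*R)) = 1)
K = 4
D = 121/100 (D = (1/(6 + 4) + 1)² = (1/10 + 1)² = (⅒ + 1)² = (11/10)² = 121/100 ≈ 1.2100)
-27*D*82 = -27*121/100*82 = -3267/100*82 = -133947/50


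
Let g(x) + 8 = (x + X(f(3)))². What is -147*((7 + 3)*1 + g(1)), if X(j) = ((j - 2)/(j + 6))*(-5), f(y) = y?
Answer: -8722/27 ≈ -323.04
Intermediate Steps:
X(j) = -5*(-2 + j)/(6 + j) (X(j) = ((-2 + j)/(6 + j))*(-5) = -5*(-2 + j)/(6 + j))
g(x) = -8 + (-5/9 + x)² (g(x) = -8 + (x + 5*(2 - 1*3)/(6 + 3))² = -8 + (x + 5*(2 - 3)/9)² = -8 + (x + 5*(⅑)*(-1))² = -8 + (x - 5/9)² = -8 + (-5/9 + x)²)
-147*((7 + 3)*1 + g(1)) = -147*((7 + 3)*1 + (-8 + (-5 + 9*1)²/81)) = -147*(10*1 + (-8 + (-5 + 9)²/81)) = -147*(10 + (-8 + (1/81)*4²)) = -147*(10 + (-8 + (1/81)*16)) = -147*(10 + (-8 + 16/81)) = -147*(10 - 632/81) = -147*178/81 = -8722/27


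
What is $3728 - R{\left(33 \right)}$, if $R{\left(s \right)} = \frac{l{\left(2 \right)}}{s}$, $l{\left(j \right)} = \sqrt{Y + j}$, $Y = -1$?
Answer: $\frac{123023}{33} \approx 3728.0$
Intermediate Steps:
$l{\left(j \right)} = \sqrt{-1 + j}$
$R{\left(s \right)} = \frac{1}{s}$ ($R{\left(s \right)} = \frac{\sqrt{-1 + 2}}{s} = \frac{\sqrt{1}}{s} = 1 \frac{1}{s} = \frac{1}{s}$)
$3728 - R{\left(33 \right)} = 3728 - \frac{1}{33} = \frac{123023}{33}$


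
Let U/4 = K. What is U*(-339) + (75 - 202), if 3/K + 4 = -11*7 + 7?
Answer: -2665/37 ≈ -72.027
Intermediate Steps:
K = -3/74 (K = 3/(-4 + (-11*7 + 7)) = 3/(-4 + (-77 + 7)) = 3/(-4 - 70) = 3/(-74) = 3*(-1/74) = -3/74 ≈ -0.040541)
U = -6/37 (U = 4*(-3/74) = -6/37 ≈ -0.16216)
U*(-339) + (75 - 202) = -6/37*(-339) + (75 - 202) = 2034/37 - 127 = -2665/37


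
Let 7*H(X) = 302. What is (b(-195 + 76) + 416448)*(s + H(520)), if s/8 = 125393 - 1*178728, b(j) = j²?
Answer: -1285995692922/7 ≈ -1.8371e+11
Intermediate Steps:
H(X) = 302/7 (H(X) = (⅐)*302 = 302/7)
s = -426680 (s = 8*(125393 - 1*178728) = 8*(125393 - 178728) = 8*(-53335) = -426680)
(b(-195 + 76) + 416448)*(s + H(520)) = ((-195 + 76)² + 416448)*(-426680 + 302/7) = ((-119)² + 416448)*(-2986458/7) = (14161 + 416448)*(-2986458/7) = 430609*(-2986458/7) = -1285995692922/7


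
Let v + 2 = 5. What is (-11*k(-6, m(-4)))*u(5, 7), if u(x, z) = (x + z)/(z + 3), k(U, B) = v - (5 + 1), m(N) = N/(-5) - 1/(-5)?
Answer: 198/5 ≈ 39.600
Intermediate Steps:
v = 3 (v = -2 + 5 = 3)
m(N) = ⅕ - N/5 (m(N) = N*(-⅕) - 1*(-⅕) = -N/5 + ⅕ = ⅕ - N/5)
k(U, B) = -3 (k(U, B) = 3 - (5 + 1) = 3 - 1*6 = 3 - 6 = -3)
u(x, z) = (x + z)/(3 + z)
(-11*k(-6, m(-4)))*u(5, 7) = (-11*(-3))*((5 + 7)/(3 + 7)) = 33*(12/10) = 33*((⅒)*12) = 33*(6/5) = 198/5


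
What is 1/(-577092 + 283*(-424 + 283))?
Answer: -1/616995 ≈ -1.6208e-6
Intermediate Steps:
1/(-577092 + 283*(-424 + 283)) = 1/(-577092 + 283*(-141)) = 1/(-577092 - 39903) = 1/(-616995) = -1/616995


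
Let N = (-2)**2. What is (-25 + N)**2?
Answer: 441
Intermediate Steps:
N = 4
(-25 + N)**2 = (-25 + 4)**2 = (-21)**2 = 441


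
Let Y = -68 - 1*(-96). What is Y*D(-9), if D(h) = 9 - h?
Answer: 504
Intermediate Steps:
Y = 28 (Y = -68 + 96 = 28)
Y*D(-9) = 28*(9 - 1*(-9)) = 28*(9 + 9) = 28*18 = 504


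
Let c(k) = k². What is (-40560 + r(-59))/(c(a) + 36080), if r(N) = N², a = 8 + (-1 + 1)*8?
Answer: -37079/36144 ≈ -1.0259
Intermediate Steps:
a = 8 (a = 8 + 0*8 = 8 + 0 = 8)
(-40560 + r(-59))/(c(a) + 36080) = (-40560 + (-59)²)/(8² + 36080) = (-40560 + 3481)/(64 + 36080) = -37079/36144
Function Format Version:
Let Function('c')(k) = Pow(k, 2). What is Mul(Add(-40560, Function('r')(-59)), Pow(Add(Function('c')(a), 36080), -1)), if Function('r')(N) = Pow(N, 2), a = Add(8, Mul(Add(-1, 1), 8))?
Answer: Rational(-37079, 36144) ≈ -1.0259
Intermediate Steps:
a = 8 (a = Add(8, Mul(0, 8)) = Add(8, 0) = 8)
Mul(Add(-40560, Function('r')(-59)), Pow(Add(Function('c')(a), 36080), -1)) = Mul(Add(-40560, Pow(-59, 2)), Pow(Add(Pow(8, 2), 36080), -1)) = Mul(Add(-40560, 3481), Pow(Add(64, 36080), -1)) = Mul(-37079, Pow(36144, -1)) = Mul(-37079, Rational(1, 36144)) = Rational(-37079, 36144)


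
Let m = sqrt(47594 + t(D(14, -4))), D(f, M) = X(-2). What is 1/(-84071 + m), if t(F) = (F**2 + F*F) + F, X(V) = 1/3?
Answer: -756639/63610969018 - 3*sqrt(428351)/63610969018 ≈ -1.1926e-5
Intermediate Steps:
X(V) = 1/3
D(f, M) = 1/3
t(F) = F + 2*F**2 (t(F) = (F**2 + F**2) + F = 2*F**2 + F = F + 2*F**2)
m = sqrt(428351)/3 (m = sqrt(47594 + (1 + 2*(1/3))/3) = sqrt(47594 + (1 + 2/3)/3) = sqrt(47594 + (1/3)*(5/3)) = sqrt(47594 + 5/9) = sqrt(428351/9) = sqrt(428351)/3 ≈ 218.16)
1/(-84071 + m) = 1/(-84071 + sqrt(428351)/3)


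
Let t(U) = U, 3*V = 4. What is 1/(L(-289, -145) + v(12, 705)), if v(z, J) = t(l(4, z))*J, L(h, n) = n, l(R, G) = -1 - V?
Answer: -1/1790 ≈ -0.00055866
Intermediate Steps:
V = 4/3 (V = (⅓)*4 = 4/3 ≈ 1.3333)
l(R, G) = -7/3 (l(R, G) = -1 - 1*4/3 = -1 - 4/3 = -7/3)
v(z, J) = -7*J/3
1/(L(-289, -145) + v(12, 705)) = 1/(-145 - 7/3*705) = 1/(-145 - 1645) = 1/(-1790) = -1/1790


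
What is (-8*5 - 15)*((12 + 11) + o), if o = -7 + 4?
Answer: -1100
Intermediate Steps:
o = -3
(-8*5 - 15)*((12 + 11) + o) = (-8*5 - 15)*((12 + 11) - 3) = (-40 - 15)*(23 - 3) = -55*20 = -1100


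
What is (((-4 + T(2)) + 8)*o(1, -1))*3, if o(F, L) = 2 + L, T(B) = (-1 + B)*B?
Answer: 18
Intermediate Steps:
T(B) = B*(-1 + B)
(((-4 + T(2)) + 8)*o(1, -1))*3 = (((-4 + 2*(-1 + 2)) + 8)*(2 - 1))*3 = (((-4 + 2*1) + 8)*1)*3 = (((-4 + 2) + 8)*1)*3 = ((-2 + 8)*1)*3 = (6*1)*3 = 6*3 = 18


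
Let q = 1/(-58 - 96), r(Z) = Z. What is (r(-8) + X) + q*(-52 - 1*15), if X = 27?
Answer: 2993/154 ≈ 19.435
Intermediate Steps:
q = -1/154 (q = 1/(-154) = -1/154 ≈ -0.0064935)
(r(-8) + X) + q*(-52 - 1*15) = (-8 + 27) - (-52 - 1*15)/154 = 19 - (-52 - 15)/154 = 19 - 1/154*(-67) = 19 + 67/154 = 2993/154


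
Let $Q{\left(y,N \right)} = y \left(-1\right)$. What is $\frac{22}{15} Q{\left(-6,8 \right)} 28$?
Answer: $\frac{1232}{5} \approx 246.4$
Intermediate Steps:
$Q{\left(y,N \right)} = - y$
$\frac{22}{15} Q{\left(-6,8 \right)} 28 = \frac{22}{15} \left(\left(-1\right) \left(-6\right)\right) 28 = 22 \cdot \frac{1}{15} \cdot 6 \cdot 28 = \frac{22}{15} \cdot 6 \cdot 28 = \frac{44}{5} \cdot 28 = \frac{1232}{5}$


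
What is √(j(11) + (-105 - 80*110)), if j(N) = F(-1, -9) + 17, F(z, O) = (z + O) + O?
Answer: I*√8907 ≈ 94.377*I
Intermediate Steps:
F(z, O) = z + 2*O (F(z, O) = (O + z) + O = z + 2*O)
j(N) = -2 (j(N) = (-1 + 2*(-9)) + 17 = (-1 - 18) + 17 = -19 + 17 = -2)
√(j(11) + (-105 - 80*110)) = √(-2 + (-105 - 80*110)) = √(-2 + (-105 - 8800)) = √(-2 - 8905) = √(-8907) = I*√8907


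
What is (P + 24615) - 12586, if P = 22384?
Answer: 34413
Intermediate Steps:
(P + 24615) - 12586 = (22384 + 24615) - 12586 = 46999 - 12586 = 34413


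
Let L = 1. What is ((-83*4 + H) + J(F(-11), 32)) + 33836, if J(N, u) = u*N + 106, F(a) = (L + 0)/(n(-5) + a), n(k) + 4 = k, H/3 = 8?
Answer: 168162/5 ≈ 33632.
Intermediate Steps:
H = 24 (H = 3*8 = 24)
n(k) = -4 + k
F(a) = 1/(-9 + a) (F(a) = (1 + 0)/((-4 - 5) + a) = 1/(-9 + a))
J(N, u) = 106 + N*u (J(N, u) = N*u + 106 = 106 + N*u)
((-83*4 + H) + J(F(-11), 32)) + 33836 = ((-83*4 + 24) + (106 + 32/(-9 - 11))) + 33836 = ((-332 + 24) + (106 + 32/(-20))) + 33836 = (-308 + (106 - 1/20*32)) + 33836 = (-308 + (106 - 8/5)) + 33836 = (-308 + 522/5) + 33836 = -1018/5 + 33836 = 168162/5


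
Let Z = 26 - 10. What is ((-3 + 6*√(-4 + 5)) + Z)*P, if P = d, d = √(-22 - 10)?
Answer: 76*I*√2 ≈ 107.48*I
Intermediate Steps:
d = 4*I*√2 (d = √(-32) = 4*I*√2 ≈ 5.6569*I)
P = 4*I*√2 ≈ 5.6569*I
Z = 16
((-3 + 6*√(-4 + 5)) + Z)*P = ((-3 + 6*√(-4 + 5)) + 16)*(4*I*√2) = ((-3 + 6*√1) + 16)*(4*I*√2) = ((-3 + 6*1) + 16)*(4*I*√2) = ((-3 + 6) + 16)*(4*I*√2) = (3 + 16)*(4*I*√2) = 19*(4*I*√2) = 76*I*√2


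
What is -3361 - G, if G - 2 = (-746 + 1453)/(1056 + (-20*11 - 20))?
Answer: -2744915/816 ≈ -3363.9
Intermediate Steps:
G = 2339/816 (G = 2 + (-746 + 1453)/(1056 + (-20*11 - 20)) = 2 + 707/(1056 + (-220 - 20)) = 2 + 707/(1056 - 240) = 2 + 707/816 = 2339/816 ≈ 2.8664)
-3361 - G = -3361 - 1*2339/816 = -3361 - 2339/816 = -2744915/816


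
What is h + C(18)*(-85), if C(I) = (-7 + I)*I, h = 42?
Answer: -16788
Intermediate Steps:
C(I) = I*(-7 + I)
h + C(18)*(-85) = 42 + (18*(-7 + 18))*(-85) = 42 + (18*11)*(-85) = 42 + 198*(-85) = 42 - 16830 = -16788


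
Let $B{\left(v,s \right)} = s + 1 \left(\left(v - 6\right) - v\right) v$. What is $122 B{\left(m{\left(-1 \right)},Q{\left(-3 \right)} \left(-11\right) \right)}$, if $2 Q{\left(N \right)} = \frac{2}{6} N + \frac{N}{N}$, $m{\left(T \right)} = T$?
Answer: $732$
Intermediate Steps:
$Q{\left(N \right)} = \frac{1}{2} + \frac{N}{6}$ ($Q{\left(N \right)} = \frac{\frac{2}{6} N + \frac{N}{N}}{2} = \frac{2 \cdot \frac{1}{6} N + 1}{2} = \frac{\frac{N}{3} + 1}{2} = \frac{1 + \frac{N}{3}}{2} = \frac{1}{2} + \frac{N}{6}$)
$B{\left(v,s \right)} = s - 6 v$ ($B{\left(v,s \right)} = s + 1 \left(\left(v - 6\right) - v\right) v = s + 1 \left(\left(-6 + v\right) - v\right) v = s + 1 \left(-6\right) v = s - 6 v$)
$122 B{\left(m{\left(-1 \right)},Q{\left(-3 \right)} \left(-11\right) \right)} = 122 \left(\left(\frac{1}{2} + \frac{1}{6} \left(-3\right)\right) \left(-11\right) - -6\right) = 122 \left(\left(\frac{1}{2} - \frac{1}{2}\right) \left(-11\right) + 6\right) = 122 \left(0 \left(-11\right) + 6\right) = 122 \left(0 + 6\right) = 122 \cdot 6 = 732$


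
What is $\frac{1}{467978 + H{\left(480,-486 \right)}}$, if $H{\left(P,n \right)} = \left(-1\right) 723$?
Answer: $\frac{1}{467255} \approx 2.1402 \cdot 10^{-6}$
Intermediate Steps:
$H{\left(P,n \right)} = -723$
$\frac{1}{467978 + H{\left(480,-486 \right)}} = \frac{1}{467978 - 723} = \frac{1}{467255}$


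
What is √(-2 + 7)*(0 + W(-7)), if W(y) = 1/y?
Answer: -√5/7 ≈ -0.31944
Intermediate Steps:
√(-2 + 7)*(0 + W(-7)) = √(-2 + 7)*(0 + 1/(-7)) = √5*(0 - ⅐) = √5*(-⅐) = -√5/7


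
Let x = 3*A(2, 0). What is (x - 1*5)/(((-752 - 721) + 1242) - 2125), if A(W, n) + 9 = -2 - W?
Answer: 11/589 ≈ 0.018676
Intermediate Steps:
A(W, n) = -11 - W (A(W, n) = -9 + (-2 - W) = -11 - W)
x = -39 (x = 3*(-11 - 1*2) = 3*(-11 - 2) = 3*(-13) = -39)
(x - 1*5)/(((-752 - 721) + 1242) - 2125) = (-39 - 1*5)/(((-752 - 721) + 1242) - 2125) = (-39 - 5)/((-1473 + 1242) - 2125) = -44/(-231 - 2125) = -44/(-2356) = -1/2356*(-44) = 11/589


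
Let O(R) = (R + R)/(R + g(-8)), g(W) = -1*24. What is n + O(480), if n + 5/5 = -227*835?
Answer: -3601334/19 ≈ -1.8954e+5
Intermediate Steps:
g(W) = -24
O(R) = 2*R/(-24 + R) (O(R) = (R + R)/(R - 24) = (2*R)/(-24 + R) = 2*R/(-24 + R))
n = -189546 (n = -1 - 227*835 = -1 - 189545 = -189546)
n + O(480) = -189546 + 2*480/(-24 + 480) = -189546 + 2*480/456 = -189546 + 2*480*(1/456) = -189546 + 40/19 = -3601334/19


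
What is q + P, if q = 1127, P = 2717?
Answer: 3844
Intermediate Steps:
q + P = 1127 + 2717 = 3844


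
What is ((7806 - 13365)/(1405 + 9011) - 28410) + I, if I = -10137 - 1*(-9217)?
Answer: -101835613/3472 ≈ -29331.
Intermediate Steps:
I = -920 (I = -10137 + 9217 = -920)
((7806 - 13365)/(1405 + 9011) - 28410) + I = ((7806 - 13365)/(1405 + 9011) - 28410) - 920 = (-5559/10416 - 28410) - 920 = (-5559*1/10416 - 28410) - 920 = (-1853/3472 - 28410) - 920 = -98641373/3472 - 920 = -101835613/3472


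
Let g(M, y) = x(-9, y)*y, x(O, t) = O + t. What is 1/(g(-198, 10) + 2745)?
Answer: 1/2755 ≈ 0.00036298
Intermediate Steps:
g(M, y) = y*(-9 + y) (g(M, y) = (-9 + y)*y = y*(-9 + y))
1/(g(-198, 10) + 2745) = 1/(10*(-9 + 10) + 2745) = 1/(10*1 + 2745) = 1/(10 + 2745) = 1/2755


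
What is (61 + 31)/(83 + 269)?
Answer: 23/88 ≈ 0.26136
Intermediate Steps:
(61 + 31)/(83 + 269) = 92/352 = 92*(1/352) = 23/88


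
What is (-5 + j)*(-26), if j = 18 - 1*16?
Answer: 78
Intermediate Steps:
j = 2 (j = 18 - 16 = 2)
(-5 + j)*(-26) = (-5 + 2)*(-26) = -3*(-26) = 78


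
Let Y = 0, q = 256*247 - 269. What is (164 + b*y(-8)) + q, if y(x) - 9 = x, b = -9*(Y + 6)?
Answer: 63073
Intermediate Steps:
q = 62963 (q = 63232 - 269 = 62963)
b = -54 (b = -9*(0 + 6) = -9*6 = -54)
y(x) = 9 + x
(164 + b*y(-8)) + q = (164 - 54*(9 - 8)) + 62963 = (164 - 54*1) + 62963 = (164 - 54) + 62963 = 110 + 62963 = 63073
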